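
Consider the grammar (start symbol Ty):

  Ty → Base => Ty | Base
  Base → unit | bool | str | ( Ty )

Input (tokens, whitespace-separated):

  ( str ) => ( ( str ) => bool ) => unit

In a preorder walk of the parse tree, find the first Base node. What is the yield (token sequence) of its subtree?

[Ty [Base ( [Ty [Base str]] )] => [Ty [Base ( [Ty [Base ( [Ty [Base str]] )] => [Ty [Base bool]]] )] => [Ty [Base unit]]]]

( str )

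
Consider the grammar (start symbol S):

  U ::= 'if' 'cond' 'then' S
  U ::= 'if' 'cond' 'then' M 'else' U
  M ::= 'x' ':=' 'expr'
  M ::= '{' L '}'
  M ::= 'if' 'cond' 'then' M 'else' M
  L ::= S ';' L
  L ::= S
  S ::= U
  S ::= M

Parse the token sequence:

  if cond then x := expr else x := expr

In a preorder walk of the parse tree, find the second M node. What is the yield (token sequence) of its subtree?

x := expr

[S [M if cond then [M x := expr] else [M x := expr]]]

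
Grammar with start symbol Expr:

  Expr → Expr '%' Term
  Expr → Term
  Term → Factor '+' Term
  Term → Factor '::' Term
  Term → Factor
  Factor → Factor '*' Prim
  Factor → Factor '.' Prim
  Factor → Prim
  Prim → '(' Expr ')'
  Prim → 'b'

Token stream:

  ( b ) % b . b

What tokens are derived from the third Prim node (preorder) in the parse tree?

b

[Expr [Expr [Term [Factor [Prim ( [Expr [Term [Factor [Prim b]]]] )]]]] % [Term [Factor [Factor [Prim b]] . [Prim b]]]]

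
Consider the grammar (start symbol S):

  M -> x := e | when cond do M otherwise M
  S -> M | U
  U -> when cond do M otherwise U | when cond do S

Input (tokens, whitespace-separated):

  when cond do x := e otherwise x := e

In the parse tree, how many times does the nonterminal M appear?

3

[S [M when cond do [M x := e] otherwise [M x := e]]]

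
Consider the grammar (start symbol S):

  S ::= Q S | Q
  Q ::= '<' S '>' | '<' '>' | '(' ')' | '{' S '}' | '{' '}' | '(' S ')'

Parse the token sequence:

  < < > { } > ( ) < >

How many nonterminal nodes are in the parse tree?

[S [Q < [S [Q < >] [S [Q { }]]] >] [S [Q ( )] [S [Q < >]]]]

10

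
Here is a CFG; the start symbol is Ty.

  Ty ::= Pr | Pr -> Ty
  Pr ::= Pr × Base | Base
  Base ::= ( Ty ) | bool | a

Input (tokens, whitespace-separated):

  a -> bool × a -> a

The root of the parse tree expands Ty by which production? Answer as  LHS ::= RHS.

Ty ::= Pr -> Ty

[Ty [Pr [Base a]] -> [Ty [Pr [Pr [Base bool]] × [Base a]] -> [Ty [Pr [Base a]]]]]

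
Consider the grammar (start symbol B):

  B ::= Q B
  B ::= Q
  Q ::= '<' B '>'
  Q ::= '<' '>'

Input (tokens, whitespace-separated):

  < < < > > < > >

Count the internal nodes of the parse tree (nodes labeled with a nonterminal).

8

[B [Q < [B [Q < [B [Q < >]] >] [B [Q < >]]] >]]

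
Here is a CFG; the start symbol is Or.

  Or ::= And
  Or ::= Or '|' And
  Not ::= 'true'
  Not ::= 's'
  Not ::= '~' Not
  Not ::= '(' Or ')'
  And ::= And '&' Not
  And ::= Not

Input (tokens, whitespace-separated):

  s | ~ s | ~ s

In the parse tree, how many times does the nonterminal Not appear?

5

[Or [Or [Or [And [Not s]]] | [And [Not ~ [Not s]]]] | [And [Not ~ [Not s]]]]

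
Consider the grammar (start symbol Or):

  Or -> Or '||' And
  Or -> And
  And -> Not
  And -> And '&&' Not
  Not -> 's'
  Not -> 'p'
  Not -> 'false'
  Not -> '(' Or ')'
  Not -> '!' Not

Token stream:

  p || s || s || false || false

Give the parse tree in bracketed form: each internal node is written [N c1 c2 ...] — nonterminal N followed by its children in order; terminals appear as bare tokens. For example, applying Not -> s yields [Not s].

[Or [Or [Or [Or [Or [And [Not p]]] || [And [Not s]]] || [And [Not s]]] || [And [Not false]]] || [And [Not false]]]

Or
Or || And
Or || And || And
Or || And || And || And
Or || And || And || And || And
And || And || And || And || And
Not || And || And || And || And
p || And || And || And || And
p || Not || And || And || And
p || s || And || And || And
p || s || Not || And || And
p || s || s || And || And
p || s || s || Not || And
p || s || s || false || And
p || s || s || false || Not
p || s || s || false || false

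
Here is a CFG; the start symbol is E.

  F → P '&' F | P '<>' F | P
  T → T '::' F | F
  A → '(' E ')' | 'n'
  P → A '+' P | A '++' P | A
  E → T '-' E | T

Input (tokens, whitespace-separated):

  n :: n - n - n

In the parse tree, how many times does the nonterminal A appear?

4

[E [T [T [F [P [A n]]]] :: [F [P [A n]]]] - [E [T [F [P [A n]]]] - [E [T [F [P [A n]]]]]]]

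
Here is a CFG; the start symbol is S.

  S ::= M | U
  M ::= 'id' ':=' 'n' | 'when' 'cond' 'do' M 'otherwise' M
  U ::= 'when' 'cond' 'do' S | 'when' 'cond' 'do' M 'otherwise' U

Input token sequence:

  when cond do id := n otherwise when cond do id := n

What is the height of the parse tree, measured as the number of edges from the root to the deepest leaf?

5

[S [U when cond do [M id := n] otherwise [U when cond do [S [M id := n]]]]]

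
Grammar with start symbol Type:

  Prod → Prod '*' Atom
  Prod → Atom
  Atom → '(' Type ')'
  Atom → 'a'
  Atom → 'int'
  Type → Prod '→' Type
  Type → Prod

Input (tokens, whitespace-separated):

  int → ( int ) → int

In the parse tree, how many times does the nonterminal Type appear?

[Type [Prod [Atom int]] → [Type [Prod [Atom ( [Type [Prod [Atom int]]] )]] → [Type [Prod [Atom int]]]]]

4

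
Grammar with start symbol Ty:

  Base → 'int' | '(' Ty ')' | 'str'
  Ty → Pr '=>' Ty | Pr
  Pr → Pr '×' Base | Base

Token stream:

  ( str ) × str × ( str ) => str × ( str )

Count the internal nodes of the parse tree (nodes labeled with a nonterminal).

[Ty [Pr [Pr [Pr [Base ( [Ty [Pr [Base str]]] )]] × [Base str]] × [Base ( [Ty [Pr [Base str]]] )]] => [Ty [Pr [Pr [Base str]] × [Base ( [Ty [Pr [Base str]]] )]]]]

21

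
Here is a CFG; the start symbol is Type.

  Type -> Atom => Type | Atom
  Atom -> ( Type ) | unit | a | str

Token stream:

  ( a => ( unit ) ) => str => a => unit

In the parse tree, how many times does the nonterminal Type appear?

[Type [Atom ( [Type [Atom a] => [Type [Atom ( [Type [Atom unit]] )]]] )] => [Type [Atom str] => [Type [Atom a] => [Type [Atom unit]]]]]

7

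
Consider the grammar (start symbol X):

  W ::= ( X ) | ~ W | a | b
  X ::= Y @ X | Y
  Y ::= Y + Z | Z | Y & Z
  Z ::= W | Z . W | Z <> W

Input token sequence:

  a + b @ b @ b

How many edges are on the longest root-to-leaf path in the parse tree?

6

[X [Y [Y [Z [W a]]] + [Z [W b]]] @ [X [Y [Z [W b]]] @ [X [Y [Z [W b]]]]]]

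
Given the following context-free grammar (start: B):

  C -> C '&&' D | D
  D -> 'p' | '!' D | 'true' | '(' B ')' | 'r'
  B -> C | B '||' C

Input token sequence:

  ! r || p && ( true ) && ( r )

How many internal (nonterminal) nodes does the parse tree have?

17

[B [B [C [D ! [D r]]]] || [C [C [C [D p]] && [D ( [B [C [D true]]] )]] && [D ( [B [C [D r]]] )]]]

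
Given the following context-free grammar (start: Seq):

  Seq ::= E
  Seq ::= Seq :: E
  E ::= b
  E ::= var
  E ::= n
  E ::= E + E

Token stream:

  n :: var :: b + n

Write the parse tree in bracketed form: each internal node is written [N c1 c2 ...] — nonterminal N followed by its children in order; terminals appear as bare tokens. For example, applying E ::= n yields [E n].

Seq
Seq :: E
Seq :: E :: E
E :: E :: E
n :: E :: E
n :: var :: E
n :: var :: E + E
n :: var :: b + E
n :: var :: b + n

[Seq [Seq [Seq [E n]] :: [E var]] :: [E [E b] + [E n]]]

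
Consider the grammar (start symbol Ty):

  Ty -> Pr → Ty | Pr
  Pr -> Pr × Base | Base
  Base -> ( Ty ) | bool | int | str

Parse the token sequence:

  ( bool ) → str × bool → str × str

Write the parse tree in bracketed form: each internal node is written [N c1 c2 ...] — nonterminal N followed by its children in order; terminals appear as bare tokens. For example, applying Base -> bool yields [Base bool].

Ty
Pr → Ty
Base → Ty
( Ty ) → Ty
( Pr ) → Ty
( Base ) → Ty
( bool ) → Ty
( bool ) → Pr → Ty
( bool ) → Pr × Base → Ty
( bool ) → Base × Base → Ty
( bool ) → str × Base → Ty
( bool ) → str × bool → Ty
( bool ) → str × bool → Pr
( bool ) → str × bool → Pr × Base
( bool ) → str × bool → Base × Base
( bool ) → str × bool → str × Base
( bool ) → str × bool → str × str

[Ty [Pr [Base ( [Ty [Pr [Base bool]]] )]] → [Ty [Pr [Pr [Base str]] × [Base bool]] → [Ty [Pr [Pr [Base str]] × [Base str]]]]]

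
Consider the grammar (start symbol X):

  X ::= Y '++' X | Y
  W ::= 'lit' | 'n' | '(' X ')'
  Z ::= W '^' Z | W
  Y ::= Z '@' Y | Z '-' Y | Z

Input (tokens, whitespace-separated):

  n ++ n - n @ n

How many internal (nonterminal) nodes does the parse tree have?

14

[X [Y [Z [W n]]] ++ [X [Y [Z [W n]] - [Y [Z [W n]] @ [Y [Z [W n]]]]]]]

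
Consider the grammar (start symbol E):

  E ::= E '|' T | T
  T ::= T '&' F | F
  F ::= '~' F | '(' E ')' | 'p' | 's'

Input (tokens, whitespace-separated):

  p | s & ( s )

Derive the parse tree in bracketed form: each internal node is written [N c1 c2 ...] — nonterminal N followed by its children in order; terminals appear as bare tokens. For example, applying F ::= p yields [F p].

[E [E [T [F p]]] | [T [T [F s]] & [F ( [E [T [F s]]] )]]]

E
E | T
T | T
F | T
p | T
p | T & F
p | F & F
p | s & F
p | s & ( E )
p | s & ( T )
p | s & ( F )
p | s & ( s )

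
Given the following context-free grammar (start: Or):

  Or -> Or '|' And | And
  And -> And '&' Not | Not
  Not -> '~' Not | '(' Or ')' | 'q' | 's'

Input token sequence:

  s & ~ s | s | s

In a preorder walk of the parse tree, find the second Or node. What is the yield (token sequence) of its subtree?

s & ~ s | s

[Or [Or [Or [And [And [Not s]] & [Not ~ [Not s]]]] | [And [Not s]]] | [And [Not s]]]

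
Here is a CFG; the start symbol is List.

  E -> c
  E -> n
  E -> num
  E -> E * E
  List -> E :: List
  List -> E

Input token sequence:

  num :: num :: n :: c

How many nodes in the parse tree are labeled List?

[List [E num] :: [List [E num] :: [List [E n] :: [List [E c]]]]]

4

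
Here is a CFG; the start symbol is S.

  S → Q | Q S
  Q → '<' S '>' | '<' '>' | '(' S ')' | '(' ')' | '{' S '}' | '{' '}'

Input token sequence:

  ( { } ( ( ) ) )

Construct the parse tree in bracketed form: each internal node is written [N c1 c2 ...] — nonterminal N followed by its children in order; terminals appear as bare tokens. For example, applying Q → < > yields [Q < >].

[S [Q ( [S [Q { }] [S [Q ( [S [Q ( )]] )]]] )]]

S
Q
( S )
( Q S )
( { } S )
( { } Q )
( { } ( S ) )
( { } ( Q ) )
( { } ( ( ) ) )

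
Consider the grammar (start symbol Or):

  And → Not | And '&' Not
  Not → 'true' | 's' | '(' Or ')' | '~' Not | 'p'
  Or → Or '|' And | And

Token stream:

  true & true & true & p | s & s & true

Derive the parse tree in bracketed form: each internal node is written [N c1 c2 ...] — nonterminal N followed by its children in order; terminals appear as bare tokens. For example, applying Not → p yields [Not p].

[Or [Or [And [And [And [And [Not true]] & [Not true]] & [Not true]] & [Not p]]] | [And [And [And [Not s]] & [Not s]] & [Not true]]]

Or
Or | And
And | And
And & Not | And
And & Not & Not | And
And & Not & Not & Not | And
Not & Not & Not & Not | And
true & Not & Not & Not | And
true & true & Not & Not | And
true & true & true & Not | And
true & true & true & p | And
true & true & true & p | And & Not
true & true & true & p | And & Not & Not
true & true & true & p | Not & Not & Not
true & true & true & p | s & Not & Not
true & true & true & p | s & s & Not
true & true & true & p | s & s & true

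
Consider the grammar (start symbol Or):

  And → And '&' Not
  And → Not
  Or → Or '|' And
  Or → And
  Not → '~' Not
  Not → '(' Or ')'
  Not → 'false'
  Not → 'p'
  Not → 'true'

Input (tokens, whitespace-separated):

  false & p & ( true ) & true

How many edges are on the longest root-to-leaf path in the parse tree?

[Or [And [And [And [And [Not false]] & [Not p]] & [Not ( [Or [And [Not true]]] )]] & [Not true]]]

7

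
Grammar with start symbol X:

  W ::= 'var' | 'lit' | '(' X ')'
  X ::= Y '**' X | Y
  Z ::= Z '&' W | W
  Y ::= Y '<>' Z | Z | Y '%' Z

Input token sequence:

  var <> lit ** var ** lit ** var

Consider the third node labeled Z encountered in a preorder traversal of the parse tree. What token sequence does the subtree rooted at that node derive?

var

[X [Y [Y [Z [W var]]] <> [Z [W lit]]] ** [X [Y [Z [W var]]] ** [X [Y [Z [W lit]]] ** [X [Y [Z [W var]]]]]]]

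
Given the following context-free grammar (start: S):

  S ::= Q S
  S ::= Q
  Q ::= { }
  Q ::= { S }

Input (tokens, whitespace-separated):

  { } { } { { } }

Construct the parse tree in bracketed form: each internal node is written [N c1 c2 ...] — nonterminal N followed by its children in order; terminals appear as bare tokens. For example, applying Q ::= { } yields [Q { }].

S
Q S
{ } S
{ } Q S
{ } { } S
{ } { } Q
{ } { } { S }
{ } { } { Q }
{ } { } { { } }

[S [Q { }] [S [Q { }] [S [Q { [S [Q { }]] }]]]]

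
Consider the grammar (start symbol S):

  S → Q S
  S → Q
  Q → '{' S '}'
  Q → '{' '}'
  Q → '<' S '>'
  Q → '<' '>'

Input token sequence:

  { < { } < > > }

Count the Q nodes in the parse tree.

[S [Q { [S [Q < [S [Q { }] [S [Q < >]]] >]] }]]

4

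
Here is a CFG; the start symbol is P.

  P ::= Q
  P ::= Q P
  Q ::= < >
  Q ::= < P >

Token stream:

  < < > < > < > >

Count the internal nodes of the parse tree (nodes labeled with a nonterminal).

8

[P [Q < [P [Q < >] [P [Q < >] [P [Q < >]]]] >]]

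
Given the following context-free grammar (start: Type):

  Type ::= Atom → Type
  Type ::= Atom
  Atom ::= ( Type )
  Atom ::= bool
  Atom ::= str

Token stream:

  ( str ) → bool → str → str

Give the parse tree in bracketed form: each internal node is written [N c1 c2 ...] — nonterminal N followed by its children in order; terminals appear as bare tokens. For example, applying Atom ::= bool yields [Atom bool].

Type
Atom → Type
( Type ) → Type
( Atom ) → Type
( str ) → Type
( str ) → Atom → Type
( str ) → bool → Type
( str ) → bool → Atom → Type
( str ) → bool → str → Type
( str ) → bool → str → Atom
( str ) → bool → str → str

[Type [Atom ( [Type [Atom str]] )] → [Type [Atom bool] → [Type [Atom str] → [Type [Atom str]]]]]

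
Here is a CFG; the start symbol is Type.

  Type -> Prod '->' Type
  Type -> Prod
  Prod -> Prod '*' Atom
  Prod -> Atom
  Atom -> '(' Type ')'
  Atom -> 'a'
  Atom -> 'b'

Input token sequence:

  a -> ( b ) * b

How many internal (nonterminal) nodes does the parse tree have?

[Type [Prod [Atom a]] -> [Type [Prod [Prod [Atom ( [Type [Prod [Atom b]]] )]] * [Atom b]]]]

11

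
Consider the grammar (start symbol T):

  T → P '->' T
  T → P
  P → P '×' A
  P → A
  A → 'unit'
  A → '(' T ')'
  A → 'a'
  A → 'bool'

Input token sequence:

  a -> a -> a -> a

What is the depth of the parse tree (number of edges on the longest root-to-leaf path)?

[T [P [A a]] -> [T [P [A a]] -> [T [P [A a]] -> [T [P [A a]]]]]]

6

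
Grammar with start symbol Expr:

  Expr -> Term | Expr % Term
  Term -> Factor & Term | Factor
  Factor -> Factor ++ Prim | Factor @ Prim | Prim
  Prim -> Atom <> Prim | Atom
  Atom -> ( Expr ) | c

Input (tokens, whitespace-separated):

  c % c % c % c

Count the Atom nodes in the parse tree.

[Expr [Expr [Expr [Expr [Term [Factor [Prim [Atom c]]]]] % [Term [Factor [Prim [Atom c]]]]] % [Term [Factor [Prim [Atom c]]]]] % [Term [Factor [Prim [Atom c]]]]]

4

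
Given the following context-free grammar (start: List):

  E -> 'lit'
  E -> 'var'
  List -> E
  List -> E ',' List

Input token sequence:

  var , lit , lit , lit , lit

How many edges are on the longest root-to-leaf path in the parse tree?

6

[List [E var] , [List [E lit] , [List [E lit] , [List [E lit] , [List [E lit]]]]]]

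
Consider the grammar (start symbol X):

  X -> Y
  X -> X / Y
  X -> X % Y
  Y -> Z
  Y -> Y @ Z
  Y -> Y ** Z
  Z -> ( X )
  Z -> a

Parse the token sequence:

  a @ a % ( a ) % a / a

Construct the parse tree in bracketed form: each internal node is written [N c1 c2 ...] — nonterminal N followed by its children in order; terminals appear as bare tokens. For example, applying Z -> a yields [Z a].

X
X / Y
X % Y / Y
X % Y % Y / Y
Y % Y % Y / Y
Y @ Z % Y % Y / Y
Z @ Z % Y % Y / Y
a @ Z % Y % Y / Y
a @ a % Y % Y / Y
a @ a % Z % Y / Y
a @ a % ( X ) % Y / Y
a @ a % ( Y ) % Y / Y
a @ a % ( Z ) % Y / Y
a @ a % ( a ) % Y / Y
a @ a % ( a ) % Z / Y
a @ a % ( a ) % a / Y
a @ a % ( a ) % a / Z
a @ a % ( a ) % a / a

[X [X [X [X [Y [Y [Z a]] @ [Z a]]] % [Y [Z ( [X [Y [Z a]]] )]]] % [Y [Z a]]] / [Y [Z a]]]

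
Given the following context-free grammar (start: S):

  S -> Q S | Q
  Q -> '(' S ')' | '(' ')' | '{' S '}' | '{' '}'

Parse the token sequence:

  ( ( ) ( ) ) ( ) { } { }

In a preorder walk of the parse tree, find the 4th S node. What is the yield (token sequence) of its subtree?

( ) { } { }

[S [Q ( [S [Q ( )] [S [Q ( )]]] )] [S [Q ( )] [S [Q { }] [S [Q { }]]]]]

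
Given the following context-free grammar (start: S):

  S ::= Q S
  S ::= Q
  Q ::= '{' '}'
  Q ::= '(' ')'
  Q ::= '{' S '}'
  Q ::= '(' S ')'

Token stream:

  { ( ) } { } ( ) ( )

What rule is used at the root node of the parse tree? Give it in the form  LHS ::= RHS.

[S [Q { [S [Q ( )]] }] [S [Q { }] [S [Q ( )] [S [Q ( )]]]]]

S ::= Q S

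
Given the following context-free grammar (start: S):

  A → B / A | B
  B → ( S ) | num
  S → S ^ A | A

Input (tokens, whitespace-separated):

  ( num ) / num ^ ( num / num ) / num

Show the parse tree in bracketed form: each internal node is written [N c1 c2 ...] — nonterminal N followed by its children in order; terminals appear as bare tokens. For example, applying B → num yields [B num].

S
S ^ A
A ^ A
B / A ^ A
( S ) / A ^ A
( A ) / A ^ A
( B ) / A ^ A
( num ) / A ^ A
( num ) / B ^ A
( num ) / num ^ A
( num ) / num ^ B / A
( num ) / num ^ ( S ) / A
( num ) / num ^ ( A ) / A
( num ) / num ^ ( B / A ) / A
( num ) / num ^ ( num / A ) / A
( num ) / num ^ ( num / B ) / A
( num ) / num ^ ( num / num ) / A
( num ) / num ^ ( num / num ) / B
( num ) / num ^ ( num / num ) / num

[S [S [A [B ( [S [A [B num]]] )] / [A [B num]]]] ^ [A [B ( [S [A [B num] / [A [B num]]]] )] / [A [B num]]]]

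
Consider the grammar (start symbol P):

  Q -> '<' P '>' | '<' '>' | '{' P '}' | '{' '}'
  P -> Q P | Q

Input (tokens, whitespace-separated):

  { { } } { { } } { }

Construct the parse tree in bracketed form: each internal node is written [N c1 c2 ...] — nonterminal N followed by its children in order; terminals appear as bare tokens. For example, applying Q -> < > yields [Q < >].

[P [Q { [P [Q { }]] }] [P [Q { [P [Q { }]] }] [P [Q { }]]]]

P
Q P
{ P } P
{ Q } P
{ { } } P
{ { } } Q P
{ { } } { P } P
{ { } } { Q } P
{ { } } { { } } P
{ { } } { { } } Q
{ { } } { { } } { }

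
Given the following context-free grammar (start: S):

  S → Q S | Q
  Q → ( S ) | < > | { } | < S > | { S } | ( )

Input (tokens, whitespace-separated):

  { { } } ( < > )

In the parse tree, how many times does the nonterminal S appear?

4

[S [Q { [S [Q { }]] }] [S [Q ( [S [Q < >]] )]]]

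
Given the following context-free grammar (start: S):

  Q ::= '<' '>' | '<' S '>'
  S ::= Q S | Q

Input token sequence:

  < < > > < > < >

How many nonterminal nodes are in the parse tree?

8

[S [Q < [S [Q < >]] >] [S [Q < >] [S [Q < >]]]]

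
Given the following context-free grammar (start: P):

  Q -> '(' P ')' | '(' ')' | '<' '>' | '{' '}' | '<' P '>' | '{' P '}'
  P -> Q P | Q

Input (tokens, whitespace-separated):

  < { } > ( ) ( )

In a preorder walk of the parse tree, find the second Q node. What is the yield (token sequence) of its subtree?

[P [Q < [P [Q { }]] >] [P [Q ( )] [P [Q ( )]]]]

{ }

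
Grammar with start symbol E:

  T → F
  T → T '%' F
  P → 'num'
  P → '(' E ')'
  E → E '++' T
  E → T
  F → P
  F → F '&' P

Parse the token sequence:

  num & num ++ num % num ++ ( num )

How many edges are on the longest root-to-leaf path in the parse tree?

8

[E [E [E [T [F [F [P num]] & [P num]]]] ++ [T [T [F [P num]]] % [F [P num]]]] ++ [T [F [P ( [E [T [F [P num]]]] )]]]]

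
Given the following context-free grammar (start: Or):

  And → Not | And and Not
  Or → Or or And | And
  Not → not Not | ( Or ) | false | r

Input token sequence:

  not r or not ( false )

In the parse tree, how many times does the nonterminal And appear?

[Or [Or [And [Not not [Not r]]]] or [And [Not not [Not ( [Or [And [Not false]]] )]]]]

3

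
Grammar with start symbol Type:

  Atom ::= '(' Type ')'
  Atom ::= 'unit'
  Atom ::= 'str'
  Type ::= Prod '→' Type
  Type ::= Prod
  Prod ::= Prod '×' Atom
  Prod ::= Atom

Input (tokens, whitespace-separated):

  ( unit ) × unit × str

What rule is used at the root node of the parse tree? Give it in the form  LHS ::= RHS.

[Type [Prod [Prod [Prod [Atom ( [Type [Prod [Atom unit]]] )]] × [Atom unit]] × [Atom str]]]

Type ::= Prod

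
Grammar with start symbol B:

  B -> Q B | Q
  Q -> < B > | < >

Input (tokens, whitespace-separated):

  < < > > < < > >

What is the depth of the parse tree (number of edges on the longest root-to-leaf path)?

[B [Q < [B [Q < >]] >] [B [Q < [B [Q < >]] >]]]

5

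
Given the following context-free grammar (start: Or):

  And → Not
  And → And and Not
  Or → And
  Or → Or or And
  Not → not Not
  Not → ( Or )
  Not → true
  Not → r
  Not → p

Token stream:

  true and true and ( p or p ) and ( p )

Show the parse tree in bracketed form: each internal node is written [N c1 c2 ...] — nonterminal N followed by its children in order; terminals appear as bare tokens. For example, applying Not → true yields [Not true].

[Or [And [And [And [And [Not true]] and [Not true]] and [Not ( [Or [Or [And [Not p]]] or [And [Not p]]] )]] and [Not ( [Or [And [Not p]]] )]]]

Or
And
And and Not
And and Not and Not
And and Not and Not and Not
Not and Not and Not and Not
true and Not and Not and Not
true and true and Not and Not
true and true and ( Or ) and Not
true and true and ( Or or And ) and Not
true and true and ( And or And ) and Not
true and true and ( Not or And ) and Not
true and true and ( p or And ) and Not
true and true and ( p or Not ) and Not
true and true and ( p or p ) and Not
true and true and ( p or p ) and ( Or )
true and true and ( p or p ) and ( And )
true and true and ( p or p ) and ( Not )
true and true and ( p or p ) and ( p )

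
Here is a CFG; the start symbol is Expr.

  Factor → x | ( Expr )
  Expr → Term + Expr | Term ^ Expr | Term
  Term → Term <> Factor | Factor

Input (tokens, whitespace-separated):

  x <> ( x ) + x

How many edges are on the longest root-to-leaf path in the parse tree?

[Expr [Term [Term [Factor x]] <> [Factor ( [Expr [Term [Factor x]]] )]] + [Expr [Term [Factor x]]]]

6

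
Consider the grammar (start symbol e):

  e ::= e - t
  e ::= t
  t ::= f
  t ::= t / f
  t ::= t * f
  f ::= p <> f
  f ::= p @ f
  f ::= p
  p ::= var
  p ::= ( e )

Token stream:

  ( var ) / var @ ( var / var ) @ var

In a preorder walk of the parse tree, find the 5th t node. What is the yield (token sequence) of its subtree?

[e [t [t [f [p ( [e [t [f [p var]]]] )]]] / [f [p var] @ [f [p ( [e [t [t [f [p var]]] / [f [p var]]]] )] @ [f [p var]]]]]]

var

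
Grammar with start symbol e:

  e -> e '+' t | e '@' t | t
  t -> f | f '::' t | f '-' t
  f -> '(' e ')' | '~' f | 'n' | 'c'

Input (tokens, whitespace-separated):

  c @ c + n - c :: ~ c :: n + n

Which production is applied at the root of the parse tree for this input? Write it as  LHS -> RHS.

[e [e [e [e [t [f c]]] @ [t [f c]]] + [t [f n] - [t [f c] :: [t [f ~ [f c]] :: [t [f n]]]]]] + [t [f n]]]

e -> e '+' t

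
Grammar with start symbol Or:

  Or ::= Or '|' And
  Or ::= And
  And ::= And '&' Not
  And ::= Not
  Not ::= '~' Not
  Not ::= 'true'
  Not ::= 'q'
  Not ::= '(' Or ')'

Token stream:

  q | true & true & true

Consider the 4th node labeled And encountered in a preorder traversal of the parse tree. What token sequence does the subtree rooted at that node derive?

[Or [Or [And [Not q]]] | [And [And [And [Not true]] & [Not true]] & [Not true]]]

true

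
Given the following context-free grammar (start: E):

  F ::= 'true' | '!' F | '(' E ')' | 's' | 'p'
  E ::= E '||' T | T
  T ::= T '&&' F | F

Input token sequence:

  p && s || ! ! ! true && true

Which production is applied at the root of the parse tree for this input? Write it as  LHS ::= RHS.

E ::= E '||' T

[E [E [T [T [F p]] && [F s]]] || [T [T [F ! [F ! [F ! [F true]]]]] && [F true]]]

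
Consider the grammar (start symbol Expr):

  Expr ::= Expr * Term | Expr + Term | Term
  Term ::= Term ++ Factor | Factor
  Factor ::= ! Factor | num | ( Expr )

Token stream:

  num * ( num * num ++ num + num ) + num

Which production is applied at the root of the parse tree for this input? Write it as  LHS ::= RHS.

Expr ::= Expr + Term

[Expr [Expr [Expr [Term [Factor num]]] * [Term [Factor ( [Expr [Expr [Expr [Term [Factor num]]] * [Term [Term [Factor num]] ++ [Factor num]]] + [Term [Factor num]]] )]]] + [Term [Factor num]]]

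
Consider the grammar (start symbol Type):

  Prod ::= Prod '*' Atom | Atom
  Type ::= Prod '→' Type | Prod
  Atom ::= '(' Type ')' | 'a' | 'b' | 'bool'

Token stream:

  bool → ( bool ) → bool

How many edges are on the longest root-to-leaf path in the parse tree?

[Type [Prod [Atom bool]] → [Type [Prod [Atom ( [Type [Prod [Atom bool]]] )]] → [Type [Prod [Atom bool]]]]]

7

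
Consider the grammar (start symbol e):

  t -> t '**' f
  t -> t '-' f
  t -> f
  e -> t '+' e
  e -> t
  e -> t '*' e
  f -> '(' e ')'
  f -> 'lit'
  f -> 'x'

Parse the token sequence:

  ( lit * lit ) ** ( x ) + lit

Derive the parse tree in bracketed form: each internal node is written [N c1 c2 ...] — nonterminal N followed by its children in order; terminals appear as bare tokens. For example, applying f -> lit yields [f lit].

[e [t [t [f ( [e [t [f lit]] * [e [t [f lit]]]] )]] ** [f ( [e [t [f x]]] )]] + [e [t [f lit]]]]

e
t + e
t ** f + e
f ** f + e
( e ) ** f + e
( t * e ) ** f + e
( f * e ) ** f + e
( lit * e ) ** f + e
( lit * t ) ** f + e
( lit * f ) ** f + e
( lit * lit ) ** f + e
( lit * lit ) ** ( e ) + e
( lit * lit ) ** ( t ) + e
( lit * lit ) ** ( f ) + e
( lit * lit ) ** ( x ) + e
( lit * lit ) ** ( x ) + t
( lit * lit ) ** ( x ) + f
( lit * lit ) ** ( x ) + lit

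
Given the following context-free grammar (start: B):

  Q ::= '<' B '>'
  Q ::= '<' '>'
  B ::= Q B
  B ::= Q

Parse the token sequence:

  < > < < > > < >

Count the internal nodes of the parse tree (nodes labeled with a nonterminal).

8

[B [Q < >] [B [Q < [B [Q < >]] >] [B [Q < >]]]]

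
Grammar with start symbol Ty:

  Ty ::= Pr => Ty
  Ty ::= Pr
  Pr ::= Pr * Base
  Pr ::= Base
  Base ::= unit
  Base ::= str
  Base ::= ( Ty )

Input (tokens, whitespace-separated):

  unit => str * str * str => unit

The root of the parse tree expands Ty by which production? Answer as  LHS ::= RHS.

[Ty [Pr [Base unit]] => [Ty [Pr [Pr [Pr [Base str]] * [Base str]] * [Base str]] => [Ty [Pr [Base unit]]]]]

Ty ::= Pr => Ty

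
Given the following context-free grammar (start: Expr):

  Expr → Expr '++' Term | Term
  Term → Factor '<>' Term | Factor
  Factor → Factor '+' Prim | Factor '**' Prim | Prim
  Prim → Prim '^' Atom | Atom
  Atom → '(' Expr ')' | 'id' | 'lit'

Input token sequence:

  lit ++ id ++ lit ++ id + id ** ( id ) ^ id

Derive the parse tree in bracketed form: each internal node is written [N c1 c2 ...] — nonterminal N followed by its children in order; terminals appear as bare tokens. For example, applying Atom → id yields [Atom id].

[Expr [Expr [Expr [Expr [Term [Factor [Prim [Atom lit]]]]] ++ [Term [Factor [Prim [Atom id]]]]] ++ [Term [Factor [Prim [Atom lit]]]]] ++ [Term [Factor [Factor [Factor [Prim [Atom id]]] + [Prim [Atom id]]] ** [Prim [Prim [Atom ( [Expr [Term [Factor [Prim [Atom id]]]]] )]] ^ [Atom id]]]]]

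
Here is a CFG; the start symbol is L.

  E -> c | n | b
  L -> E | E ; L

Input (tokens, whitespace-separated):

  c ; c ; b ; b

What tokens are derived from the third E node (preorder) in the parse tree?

b

[L [E c] ; [L [E c] ; [L [E b] ; [L [E b]]]]]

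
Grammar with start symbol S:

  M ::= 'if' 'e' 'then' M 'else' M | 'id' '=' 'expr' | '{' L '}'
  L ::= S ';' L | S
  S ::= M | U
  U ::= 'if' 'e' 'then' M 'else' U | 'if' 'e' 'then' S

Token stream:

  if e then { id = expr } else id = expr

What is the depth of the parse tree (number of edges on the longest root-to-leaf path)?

[S [M if e then [M { [L [S [M id = expr]]] }] else [M id = expr]]]

6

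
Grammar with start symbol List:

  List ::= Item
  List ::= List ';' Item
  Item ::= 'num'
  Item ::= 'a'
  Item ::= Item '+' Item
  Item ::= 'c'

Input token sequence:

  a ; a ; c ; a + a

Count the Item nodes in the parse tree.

[List [List [List [List [Item a]] ; [Item a]] ; [Item c]] ; [Item [Item a] + [Item a]]]

6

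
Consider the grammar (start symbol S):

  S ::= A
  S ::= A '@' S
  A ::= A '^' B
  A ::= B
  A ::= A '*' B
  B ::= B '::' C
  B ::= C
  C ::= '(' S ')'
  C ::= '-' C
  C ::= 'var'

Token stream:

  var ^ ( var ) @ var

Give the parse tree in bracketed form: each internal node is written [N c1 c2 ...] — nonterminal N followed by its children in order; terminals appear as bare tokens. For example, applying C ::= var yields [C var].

[S [A [A [B [C var]]] ^ [B [C ( [S [A [B [C var]]]] )]]] @ [S [A [B [C var]]]]]

S
A @ S
A ^ B @ S
B ^ B @ S
C ^ B @ S
var ^ B @ S
var ^ C @ S
var ^ ( S ) @ S
var ^ ( A ) @ S
var ^ ( B ) @ S
var ^ ( C ) @ S
var ^ ( var ) @ S
var ^ ( var ) @ A
var ^ ( var ) @ B
var ^ ( var ) @ C
var ^ ( var ) @ var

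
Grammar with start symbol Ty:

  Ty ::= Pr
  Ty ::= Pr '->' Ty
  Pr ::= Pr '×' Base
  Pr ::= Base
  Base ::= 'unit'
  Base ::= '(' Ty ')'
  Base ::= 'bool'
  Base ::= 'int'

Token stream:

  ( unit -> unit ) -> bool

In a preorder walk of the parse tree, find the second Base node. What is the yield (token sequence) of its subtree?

unit

[Ty [Pr [Base ( [Ty [Pr [Base unit]] -> [Ty [Pr [Base unit]]]] )]] -> [Ty [Pr [Base bool]]]]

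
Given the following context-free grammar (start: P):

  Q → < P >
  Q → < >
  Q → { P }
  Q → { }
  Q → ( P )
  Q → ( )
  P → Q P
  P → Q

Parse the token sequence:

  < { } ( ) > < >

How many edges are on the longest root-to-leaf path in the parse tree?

5

[P [Q < [P [Q { }] [P [Q ( )]]] >] [P [Q < >]]]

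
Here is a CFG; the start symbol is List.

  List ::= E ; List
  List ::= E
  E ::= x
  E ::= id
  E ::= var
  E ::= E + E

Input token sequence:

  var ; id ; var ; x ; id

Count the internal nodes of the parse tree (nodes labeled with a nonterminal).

[List [E var] ; [List [E id] ; [List [E var] ; [List [E x] ; [List [E id]]]]]]

10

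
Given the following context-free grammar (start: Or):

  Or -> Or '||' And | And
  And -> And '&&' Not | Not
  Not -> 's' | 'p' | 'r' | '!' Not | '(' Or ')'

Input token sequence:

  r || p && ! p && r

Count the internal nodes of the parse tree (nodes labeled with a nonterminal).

11

[Or [Or [And [Not r]]] || [And [And [And [Not p]] && [Not ! [Not p]]] && [Not r]]]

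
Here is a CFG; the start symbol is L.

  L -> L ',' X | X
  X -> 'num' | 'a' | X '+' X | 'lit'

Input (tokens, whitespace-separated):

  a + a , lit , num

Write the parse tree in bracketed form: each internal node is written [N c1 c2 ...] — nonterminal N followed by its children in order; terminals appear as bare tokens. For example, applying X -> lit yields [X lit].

L
L , X
L , X , X
X , X , X
X + X , X , X
a + X , X , X
a + a , X , X
a + a , lit , X
a + a , lit , num

[L [L [L [X [X a] + [X a]]] , [X lit]] , [X num]]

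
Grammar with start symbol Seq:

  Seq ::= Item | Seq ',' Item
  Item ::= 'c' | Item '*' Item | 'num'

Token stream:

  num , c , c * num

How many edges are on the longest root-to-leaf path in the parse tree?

4

[Seq [Seq [Seq [Item num]] , [Item c]] , [Item [Item c] * [Item num]]]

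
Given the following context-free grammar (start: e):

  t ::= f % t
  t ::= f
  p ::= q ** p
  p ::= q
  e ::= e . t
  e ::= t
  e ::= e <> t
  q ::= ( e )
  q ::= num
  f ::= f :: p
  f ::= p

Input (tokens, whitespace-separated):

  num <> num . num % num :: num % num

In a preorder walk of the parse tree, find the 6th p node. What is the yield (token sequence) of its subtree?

[e [e [e [t [f [p [q num]]]]] <> [t [f [p [q num]]]]] . [t [f [p [q num]]] % [t [f [f [p [q num]]] :: [p [q num]]] % [t [f [p [q num]]]]]]]

num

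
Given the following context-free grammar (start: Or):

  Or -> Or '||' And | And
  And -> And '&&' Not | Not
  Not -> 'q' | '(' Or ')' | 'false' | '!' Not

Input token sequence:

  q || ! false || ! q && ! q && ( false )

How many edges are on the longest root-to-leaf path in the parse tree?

[Or [Or [Or [And [Not q]]] || [And [Not ! [Not false]]]] || [And [And [And [Not ! [Not q]]] && [Not ! [Not q]]] && [Not ( [Or [And [Not false]]] )]]]

6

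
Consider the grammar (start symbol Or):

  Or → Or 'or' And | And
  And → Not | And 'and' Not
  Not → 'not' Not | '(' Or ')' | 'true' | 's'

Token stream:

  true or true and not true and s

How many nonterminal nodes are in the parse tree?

11

[Or [Or [And [Not true]]] or [And [And [And [Not true]] and [Not not [Not true]]] and [Not s]]]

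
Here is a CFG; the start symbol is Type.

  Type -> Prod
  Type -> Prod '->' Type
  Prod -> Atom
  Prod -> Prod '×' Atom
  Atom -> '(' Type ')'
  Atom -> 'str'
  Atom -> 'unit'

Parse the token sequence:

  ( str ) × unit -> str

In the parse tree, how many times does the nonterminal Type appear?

3

[Type [Prod [Prod [Atom ( [Type [Prod [Atom str]]] )]] × [Atom unit]] -> [Type [Prod [Atom str]]]]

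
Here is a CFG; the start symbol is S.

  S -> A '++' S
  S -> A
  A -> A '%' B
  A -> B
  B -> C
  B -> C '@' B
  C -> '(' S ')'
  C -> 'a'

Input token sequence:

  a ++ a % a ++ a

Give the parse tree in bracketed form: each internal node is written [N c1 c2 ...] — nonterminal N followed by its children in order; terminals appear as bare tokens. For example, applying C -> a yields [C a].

S
A ++ S
B ++ S
C ++ S
a ++ S
a ++ A ++ S
a ++ A % B ++ S
a ++ B % B ++ S
a ++ C % B ++ S
a ++ a % B ++ S
a ++ a % C ++ S
a ++ a % a ++ S
a ++ a % a ++ A
a ++ a % a ++ B
a ++ a % a ++ C
a ++ a % a ++ a

[S [A [B [C a]]] ++ [S [A [A [B [C a]]] % [B [C a]]] ++ [S [A [B [C a]]]]]]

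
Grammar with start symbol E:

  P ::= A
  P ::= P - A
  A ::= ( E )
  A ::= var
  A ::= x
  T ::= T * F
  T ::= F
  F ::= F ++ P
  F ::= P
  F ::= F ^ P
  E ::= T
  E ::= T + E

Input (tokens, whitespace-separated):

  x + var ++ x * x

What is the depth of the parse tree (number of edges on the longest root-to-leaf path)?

8

[E [T [F [P [A x]]]] + [E [T [T [F [F [P [A var]]] ++ [P [A x]]]] * [F [P [A x]]]]]]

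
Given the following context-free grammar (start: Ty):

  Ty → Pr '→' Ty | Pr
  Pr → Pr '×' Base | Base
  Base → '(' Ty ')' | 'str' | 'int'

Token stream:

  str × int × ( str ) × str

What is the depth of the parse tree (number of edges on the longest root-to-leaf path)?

7

[Ty [Pr [Pr [Pr [Pr [Base str]] × [Base int]] × [Base ( [Ty [Pr [Base str]]] )]] × [Base str]]]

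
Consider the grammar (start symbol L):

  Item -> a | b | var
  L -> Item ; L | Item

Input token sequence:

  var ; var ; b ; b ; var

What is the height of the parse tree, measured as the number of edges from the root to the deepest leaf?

6

[L [Item var] ; [L [Item var] ; [L [Item b] ; [L [Item b] ; [L [Item var]]]]]]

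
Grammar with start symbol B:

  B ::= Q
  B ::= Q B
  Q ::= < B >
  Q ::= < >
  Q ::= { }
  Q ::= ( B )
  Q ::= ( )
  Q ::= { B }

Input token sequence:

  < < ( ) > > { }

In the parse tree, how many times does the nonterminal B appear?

4

[B [Q < [B [Q < [B [Q ( )]] >]] >] [B [Q { }]]]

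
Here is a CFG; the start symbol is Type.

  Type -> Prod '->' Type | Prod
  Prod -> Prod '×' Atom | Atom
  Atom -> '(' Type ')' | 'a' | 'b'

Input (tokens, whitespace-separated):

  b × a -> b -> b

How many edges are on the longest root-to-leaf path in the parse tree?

[Type [Prod [Prod [Atom b]] × [Atom a]] -> [Type [Prod [Atom b]] -> [Type [Prod [Atom b]]]]]

5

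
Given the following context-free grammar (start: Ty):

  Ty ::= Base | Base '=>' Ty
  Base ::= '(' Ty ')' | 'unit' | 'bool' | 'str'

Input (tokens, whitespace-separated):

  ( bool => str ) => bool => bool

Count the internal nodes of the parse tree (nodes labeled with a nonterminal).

[Ty [Base ( [Ty [Base bool] => [Ty [Base str]]] )] => [Ty [Base bool] => [Ty [Base bool]]]]

10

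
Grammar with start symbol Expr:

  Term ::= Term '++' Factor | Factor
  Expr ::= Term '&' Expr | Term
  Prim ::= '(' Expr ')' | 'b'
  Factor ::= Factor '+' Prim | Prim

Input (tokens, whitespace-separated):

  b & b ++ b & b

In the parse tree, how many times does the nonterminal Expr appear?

3

[Expr [Term [Factor [Prim b]]] & [Expr [Term [Term [Factor [Prim b]]] ++ [Factor [Prim b]]] & [Expr [Term [Factor [Prim b]]]]]]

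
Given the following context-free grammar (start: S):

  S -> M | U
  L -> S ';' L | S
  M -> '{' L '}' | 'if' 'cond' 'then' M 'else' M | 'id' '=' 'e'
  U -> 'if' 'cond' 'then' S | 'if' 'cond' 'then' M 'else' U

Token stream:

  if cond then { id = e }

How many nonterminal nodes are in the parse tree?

7

[S [U if cond then [S [M { [L [S [M id = e]]] }]]]]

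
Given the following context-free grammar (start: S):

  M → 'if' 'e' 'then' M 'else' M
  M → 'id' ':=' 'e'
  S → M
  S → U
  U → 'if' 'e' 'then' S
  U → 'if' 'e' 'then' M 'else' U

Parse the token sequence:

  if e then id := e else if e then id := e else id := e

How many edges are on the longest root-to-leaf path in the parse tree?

4

[S [M if e then [M id := e] else [M if e then [M id := e] else [M id := e]]]]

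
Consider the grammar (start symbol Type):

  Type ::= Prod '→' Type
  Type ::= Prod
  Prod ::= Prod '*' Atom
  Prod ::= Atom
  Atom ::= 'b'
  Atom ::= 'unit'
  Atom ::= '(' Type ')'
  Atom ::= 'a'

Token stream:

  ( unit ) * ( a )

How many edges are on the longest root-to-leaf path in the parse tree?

[Type [Prod [Prod [Atom ( [Type [Prod [Atom unit]]] )]] * [Atom ( [Type [Prod [Atom a]]] )]]]

7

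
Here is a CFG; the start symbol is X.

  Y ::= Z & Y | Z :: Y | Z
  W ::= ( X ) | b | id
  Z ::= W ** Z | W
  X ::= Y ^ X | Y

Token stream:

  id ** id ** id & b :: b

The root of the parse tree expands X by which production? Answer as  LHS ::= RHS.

[X [Y [Z [W id] ** [Z [W id] ** [Z [W id]]]] & [Y [Z [W b]] :: [Y [Z [W b]]]]]]

X ::= Y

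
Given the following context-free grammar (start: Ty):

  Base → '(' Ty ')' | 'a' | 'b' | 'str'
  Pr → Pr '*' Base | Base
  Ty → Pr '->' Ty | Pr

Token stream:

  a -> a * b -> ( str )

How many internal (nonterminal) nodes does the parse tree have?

[Ty [Pr [Base a]] -> [Ty [Pr [Pr [Base a]] * [Base b]] -> [Ty [Pr [Base ( [Ty [Pr [Base str]]] )]]]]]

14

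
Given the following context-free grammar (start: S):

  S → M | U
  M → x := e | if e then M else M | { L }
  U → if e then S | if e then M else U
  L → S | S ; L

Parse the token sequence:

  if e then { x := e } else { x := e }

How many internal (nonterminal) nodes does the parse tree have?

[S [M if e then [M { [L [S [M x := e]]] }] else [M { [L [S [M x := e]]] }]]]

10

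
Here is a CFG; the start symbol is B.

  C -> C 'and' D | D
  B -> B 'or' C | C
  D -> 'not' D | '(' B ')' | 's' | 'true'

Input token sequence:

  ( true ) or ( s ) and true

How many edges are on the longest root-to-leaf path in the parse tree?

7

[B [B [C [D ( [B [C [D true]]] )]]] or [C [C [D ( [B [C [D s]]] )]] and [D true]]]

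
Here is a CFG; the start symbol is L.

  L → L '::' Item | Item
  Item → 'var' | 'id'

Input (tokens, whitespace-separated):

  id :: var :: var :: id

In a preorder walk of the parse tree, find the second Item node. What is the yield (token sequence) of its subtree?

var

[L [L [L [L [Item id]] :: [Item var]] :: [Item var]] :: [Item id]]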